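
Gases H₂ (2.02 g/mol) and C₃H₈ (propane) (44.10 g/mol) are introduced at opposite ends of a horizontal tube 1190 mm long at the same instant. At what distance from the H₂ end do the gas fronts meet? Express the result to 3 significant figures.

The fronts meet when d_H₂ + d_C₃H₈ = L with d_H₂/d_C₃H₈ = √(M_C₃H₈/M_H₂) (Graham's law). Here √(M_C₃H₈/M_H₂) = √(44.10/2.02) = 4.672.
With d_H₂ + d_C₃H₈ = 1190 mm, d_C₃H₈ = 1190/(1 + 4.672) = 209.8 mm.
d_H₂ = 1190 − 209.8 = 980 mm.

980 mm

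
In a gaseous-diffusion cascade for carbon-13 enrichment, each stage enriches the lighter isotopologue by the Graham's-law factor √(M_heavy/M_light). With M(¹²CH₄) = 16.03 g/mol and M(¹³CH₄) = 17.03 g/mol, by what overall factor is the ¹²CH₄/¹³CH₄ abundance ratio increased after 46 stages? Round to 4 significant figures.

4.022

Overall factor = α^46 with α = √(17.03/16.03), i.e. (17.03/16.03)^(46/2).
= 1.06238^23 = 4.022.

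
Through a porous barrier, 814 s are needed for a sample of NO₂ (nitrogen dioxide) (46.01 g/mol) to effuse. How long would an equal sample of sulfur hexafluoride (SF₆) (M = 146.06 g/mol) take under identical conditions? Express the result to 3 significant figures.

1450 s

From Graham's law, t_SF₆/t_NO₂ = √(M_SF₆/M_NO₂) = √(146.06/46.01) = √3.175 = 1.782.
So the time for SF₆ is 814 × 1.782 = 1450 s.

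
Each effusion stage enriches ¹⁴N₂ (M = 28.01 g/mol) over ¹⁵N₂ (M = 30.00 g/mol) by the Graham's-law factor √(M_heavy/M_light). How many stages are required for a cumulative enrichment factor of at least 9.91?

Single-stage factor α = √(30.00/28.01), so ln α = ½ ln(1.07105) = 0.03432.
Need α^N ≥ 9.91 ⇒ N ≥ ln(9.91) / ln α = 2.294 / 0.03432 = 66.83.
Rounding up, N = 67 stages.

67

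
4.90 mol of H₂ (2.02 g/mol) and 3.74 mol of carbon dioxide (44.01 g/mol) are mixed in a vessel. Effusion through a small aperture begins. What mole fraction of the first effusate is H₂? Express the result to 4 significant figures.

0.8595

Effusion rate of each component ∝ n_i/√M_i (partial pressure × 1/√M).
Mole fraction of H₂ in the effusate = (n_H₂/√M_H₂) / (n_H₂/√M_H₂ + n_CO₂/√M_CO₂)
= (4.90/√2.02) / (4.90/√2.02 + 3.74/√44.01) = 3.448/(3.448 + 0.5638) = 0.8595.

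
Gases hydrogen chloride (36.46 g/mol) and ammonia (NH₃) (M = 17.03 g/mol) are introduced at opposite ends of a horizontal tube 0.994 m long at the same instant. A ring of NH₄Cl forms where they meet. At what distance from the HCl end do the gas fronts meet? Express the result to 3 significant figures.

0.404 m

In equal time, each gas travels a distance ∝ its rate ∝ 1/√M, so d_HCl/d_NH₃ = √(M_NH₃/M_HCl) = √(17.03/36.46) = 0.6834.
With d_HCl + d_NH₃ = 0.994 m, d_NH₃ = 0.994/(1 + 0.6834) = 0.5905 m.
d_HCl = 0.994 − 0.5905 = 0.404 m.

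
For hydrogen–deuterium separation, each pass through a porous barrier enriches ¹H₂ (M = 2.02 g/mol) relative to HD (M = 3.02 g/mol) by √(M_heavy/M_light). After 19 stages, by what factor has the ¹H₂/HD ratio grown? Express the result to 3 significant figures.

Overall factor = α^19 with α = √(3.02/2.02), i.e. (3.02/2.02)^(19/2).
= 1.49505^(19/2) = 45.6.

45.6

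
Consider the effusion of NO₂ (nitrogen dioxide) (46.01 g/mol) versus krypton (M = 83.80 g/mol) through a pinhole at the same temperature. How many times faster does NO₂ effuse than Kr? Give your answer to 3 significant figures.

1.35

From Graham's law, rate_NO₂/rate_Kr = √(M_Kr/M_NO₂) = √(83.80/46.01) = √1.821 = 1.35.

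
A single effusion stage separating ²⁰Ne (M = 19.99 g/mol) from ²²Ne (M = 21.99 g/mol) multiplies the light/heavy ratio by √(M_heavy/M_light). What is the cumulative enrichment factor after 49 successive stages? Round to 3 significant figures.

The single-stage factor is √(M_heavy/M_light), so 49 stages give [√(21.99/19.99)]^49 = (21.99/19.99)^(49/2).
= 1.10005^(49/2) = 10.3.

10.3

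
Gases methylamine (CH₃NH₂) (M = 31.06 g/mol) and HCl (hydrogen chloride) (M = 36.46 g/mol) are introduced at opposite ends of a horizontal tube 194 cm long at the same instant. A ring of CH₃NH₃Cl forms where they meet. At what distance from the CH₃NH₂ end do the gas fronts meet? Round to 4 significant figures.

100.9 cm

Graham's law gives d_CH₃NH₂/d_HCl = rate_CH₃NH₂/rate_HCl = √(M_HCl/M_CH₃NH₂) = √(36.46/31.06) = 1.083.
With d_CH₃NH₂ + d_HCl = 194 cm, d_HCl = 194/(1 + 1.083) = 93.11 cm.
d_CH₃NH₂ = 194 − 93.11 = 100.9 cm.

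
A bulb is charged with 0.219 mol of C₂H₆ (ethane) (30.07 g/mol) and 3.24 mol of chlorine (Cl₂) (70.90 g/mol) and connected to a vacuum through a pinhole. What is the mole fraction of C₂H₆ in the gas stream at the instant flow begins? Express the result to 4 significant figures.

Rate_i ∝ x_i/√M_i (Graham's law weighted by mole fraction), so the effusate composition follows n_i/√M_i.
x_C₂H₆(eff) = (n_C₂H₆/√M_C₂H₆) / (n_C₂H₆/√M_C₂H₆ + n_Cl₂/√M_Cl₂)
= (0.219/√30.07) / (0.219/√30.07 + 3.24/√70.90) = 0.03994/(0.03994 + 0.3848) = 0.09403.

0.09403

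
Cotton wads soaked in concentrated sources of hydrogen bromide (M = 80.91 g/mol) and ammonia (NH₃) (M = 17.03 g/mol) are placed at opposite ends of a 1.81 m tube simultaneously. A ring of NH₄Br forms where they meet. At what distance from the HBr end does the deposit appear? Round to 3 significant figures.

0.569 m

In equal time, each gas travels a distance ∝ its rate ∝ 1/√M, so d_HBr/d_NH₃ = √(M_NH₃/M_HBr) = √(17.03/80.91) = 0.4588.
With d_HBr + d_NH₃ = 1.81 m, d_NH₃ = 1.81/(1 + 0.4588) = 1.241 m.
d_HBr = 1.81 − 1.241 = 0.569 m.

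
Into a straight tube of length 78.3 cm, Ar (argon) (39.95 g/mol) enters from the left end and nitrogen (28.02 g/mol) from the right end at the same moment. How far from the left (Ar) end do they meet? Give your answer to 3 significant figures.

Distances travelled in equal time are proportional to diffusion rates, so d_Ar/d_N₂ = √(M_N₂/M_Ar) = √(28.02/39.95) = 0.8375.
With d_Ar + d_N₂ = 78.3 cm, d_N₂ = 78.3/(1 + 0.8375) = 42.61 cm.
d_Ar = 78.3 − 42.61 = 35.7 cm.

35.7 cm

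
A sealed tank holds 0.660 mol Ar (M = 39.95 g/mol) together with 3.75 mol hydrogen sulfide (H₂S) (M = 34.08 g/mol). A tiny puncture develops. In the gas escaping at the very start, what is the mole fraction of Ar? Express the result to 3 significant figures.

0.140

Effusion rate of each component ∝ n_i/√M_i (partial pressure × 1/√M).
Mole fraction of Ar in the effusate = (n_Ar/√M_Ar) / (n_Ar/√M_Ar + n_H₂S/√M_H₂S)
= (0.660/√39.95) / (0.660/√39.95 + 3.75/√34.08) = 0.1044/(0.1044 + 0.6424) = 0.140.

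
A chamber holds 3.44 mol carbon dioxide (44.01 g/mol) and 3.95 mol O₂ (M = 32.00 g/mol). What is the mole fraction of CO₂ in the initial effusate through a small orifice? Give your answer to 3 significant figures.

0.426

Each component's effusion rate ∝ (its partial pressure)·(1/√M) ∝ n_i/√M_i.
Mole fraction of CO₂ in the effusate = (n_CO₂/√M_CO₂) / (n_CO₂/√M_CO₂ + n_O₂/√M_O₂)
= (3.44/√44.01) / (3.44/√44.01 + 3.95/√32.00) = 0.5185/(0.5185 + 0.6983) = 0.426.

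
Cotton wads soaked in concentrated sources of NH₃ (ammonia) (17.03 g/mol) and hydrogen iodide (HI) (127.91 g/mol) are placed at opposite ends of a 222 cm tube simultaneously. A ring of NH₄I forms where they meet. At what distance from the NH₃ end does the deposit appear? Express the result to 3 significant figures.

163 cm

In equal time, each gas travels a distance ∝ its rate ∝ 1/√M, so d_NH₃/d_HI = √(M_HI/M_NH₃) = √(127.91/17.03) = 2.741.
With d_NH₃ + d_HI = 222 cm, d_HI = 222/(1 + 2.741) = 59.35 cm.
d_NH₃ = 222 − 59.35 = 163 cm.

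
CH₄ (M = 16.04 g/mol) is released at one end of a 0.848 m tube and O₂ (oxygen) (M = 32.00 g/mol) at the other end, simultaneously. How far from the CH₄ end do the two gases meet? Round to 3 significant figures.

Distances travelled in equal time are proportional to diffusion rates, so d_CH₄/d_O₂ = √(M_O₂/M_CH₄) = √(32.00/16.04) = 1.412.
With d_CH₄ + d_O₂ = 0.848 m, d_O₂ = 0.848/(1 + 1.412) = 0.3515 m.
d_CH₄ = 0.848 − 0.3515 = 0.496 m.

0.496 m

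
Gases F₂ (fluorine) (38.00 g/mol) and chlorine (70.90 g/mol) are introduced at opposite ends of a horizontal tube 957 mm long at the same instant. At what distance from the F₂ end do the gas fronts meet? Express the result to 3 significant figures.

553 mm

The fronts meet when d_F₂ + d_Cl₂ = L with d_F₂/d_Cl₂ = √(M_Cl₂/M_F₂) (Graham's law). Here √(M_Cl₂/M_F₂) = √(70.90/38.00) = 1.366.
With d_F₂ + d_Cl₂ = 957 mm, d_Cl₂ = 957/(1 + 1.366) = 404.5 mm.
d_F₂ = 957 − 404.5 = 553 mm.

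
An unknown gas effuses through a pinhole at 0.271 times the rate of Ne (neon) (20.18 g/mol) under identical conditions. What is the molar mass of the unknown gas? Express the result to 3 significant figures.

From Graham's law, rate_X/rate_Ne = √(M_Ne/M_X).
0.271 = √(20.18/M_X)
M_X = 20.18 / 0.271² = 20.18 / 0.07344 = 275 g/mol

275 g/mol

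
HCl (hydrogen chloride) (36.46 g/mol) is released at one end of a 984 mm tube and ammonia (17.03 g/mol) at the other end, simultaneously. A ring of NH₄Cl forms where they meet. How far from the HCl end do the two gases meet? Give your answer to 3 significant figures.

In equal time, each gas travels a distance ∝ its rate ∝ 1/√M, so d_HCl/d_NH₃ = √(M_NH₃/M_HCl) = √(17.03/36.46) = 0.6834.
With d_HCl + d_NH₃ = 984 mm, d_NH₃ = 984/(1 + 0.6834) = 584.5 mm.
d_HCl = 984 − 584.5 = 399 mm.

399 mm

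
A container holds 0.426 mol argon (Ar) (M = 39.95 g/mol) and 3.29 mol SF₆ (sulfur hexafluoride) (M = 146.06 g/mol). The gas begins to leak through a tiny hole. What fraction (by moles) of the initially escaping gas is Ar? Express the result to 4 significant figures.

The effusion rate of species i is ∝ p_i/√M_i ∝ n_i/√M_i.
So x_Ar in the escaping gas = (n_Ar/√M_Ar) / Σ(n_i/√M_i)
= (0.426/√39.95) / (0.426/√39.95 + 3.29/√146.06) = 0.06740/(0.06740 + 0.2722) = 0.1985.

0.1985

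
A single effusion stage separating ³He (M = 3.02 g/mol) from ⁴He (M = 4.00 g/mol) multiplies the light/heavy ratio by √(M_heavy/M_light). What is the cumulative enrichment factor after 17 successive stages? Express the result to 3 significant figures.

Overall factor = α^17 with α = √(4.00/3.02), i.e. (4.00/3.02)^(17/2).
= 1.32450^(17/2) = 10.9.

10.9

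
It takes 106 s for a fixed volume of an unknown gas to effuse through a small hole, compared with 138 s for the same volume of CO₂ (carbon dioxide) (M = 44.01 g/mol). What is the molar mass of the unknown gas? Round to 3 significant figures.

Graham's law gives t_X/t_CO₂ = √(M_X/M_CO₂).
106/138 = 0.7681 = √(M_X/44.01)
M_X = 44.01 × 0.7681² = 44.01 × 0.5900 = 26.0 g/mol

26.0 g/mol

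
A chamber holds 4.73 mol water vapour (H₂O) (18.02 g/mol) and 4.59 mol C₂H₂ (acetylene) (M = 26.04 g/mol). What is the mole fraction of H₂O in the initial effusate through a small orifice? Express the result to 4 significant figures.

Effusion rate of each component ∝ n_i/√M_i (partial pressure × 1/√M).
So x_H₂O in the escaping gas = (n_H₂O/√M_H₂O) / Σ(n_i/√M_i)
= (4.73/√18.02) / (4.73/√18.02 + 4.59/√26.04) = 1.114/(1.114 + 0.8995) = 0.5533.

0.5533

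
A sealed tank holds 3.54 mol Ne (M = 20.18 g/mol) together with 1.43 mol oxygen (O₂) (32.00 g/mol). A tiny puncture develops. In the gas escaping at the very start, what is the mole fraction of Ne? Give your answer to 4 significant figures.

The effusion rate of species i is ∝ p_i/√M_i ∝ n_i/√M_i.
Mole fraction of Ne in the effusate = (n_Ne/√M_Ne) / (n_Ne/√M_Ne + n_O₂/√M_O₂)
= (3.54/√20.18) / (3.54/√20.18 + 1.43/√32.00) = 0.7880/(0.7880 + 0.2528) = 0.7571.

0.7571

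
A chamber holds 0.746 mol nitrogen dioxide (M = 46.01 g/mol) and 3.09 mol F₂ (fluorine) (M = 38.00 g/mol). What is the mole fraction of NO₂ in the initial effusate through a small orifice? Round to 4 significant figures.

0.1799

Each component's effusion rate ∝ (its partial pressure)·(1/√M) ∝ n_i/√M_i.
So x_NO₂ in the escaping gas = (n_NO₂/√M_NO₂) / Σ(n_i/√M_i)
= (0.746/√46.01) / (0.746/√46.01 + 3.09/√38.00) = 0.1100/(0.1100 + 0.5013) = 0.1799.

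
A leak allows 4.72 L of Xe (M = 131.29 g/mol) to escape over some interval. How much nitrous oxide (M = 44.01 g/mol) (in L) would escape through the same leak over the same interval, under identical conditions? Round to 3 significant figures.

8.15 L

From Graham's law, rate_N₂O/rate_Xe = √(M_Xe/M_N₂O) = √(131.29/44.01) = √2.983 = 1.727.
So the volume for N₂O is 4.72 × 1.727 = 8.15 L.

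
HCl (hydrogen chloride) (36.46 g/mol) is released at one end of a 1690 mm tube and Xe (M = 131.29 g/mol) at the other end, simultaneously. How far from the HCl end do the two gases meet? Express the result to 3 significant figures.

In equal time, each gas travels a distance ∝ its rate ∝ 1/√M, so d_HCl/d_Xe = √(M_Xe/M_HCl) = √(131.29/36.46) = 1.898.
With d_HCl + d_Xe = 1690 mm, d_Xe = 1690/(1 + 1.898) = 583.2 mm.
d_HCl = 1690 − 583.2 = 1110 mm.

1110 mm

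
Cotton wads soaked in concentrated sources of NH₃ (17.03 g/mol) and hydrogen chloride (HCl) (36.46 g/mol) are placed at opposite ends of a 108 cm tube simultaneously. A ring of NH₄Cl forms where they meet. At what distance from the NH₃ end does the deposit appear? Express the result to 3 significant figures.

Graham's law gives d_NH₃/d_HCl = rate_NH₃/rate_HCl = √(M_HCl/M_NH₃) = √(36.46/17.03) = 1.463.
With d_NH₃ + d_HCl = 108 cm, d_HCl = 108/(1 + 1.463) = 43.85 cm.
d_NH₃ = 108 − 43.85 = 64.2 cm.

64.2 cm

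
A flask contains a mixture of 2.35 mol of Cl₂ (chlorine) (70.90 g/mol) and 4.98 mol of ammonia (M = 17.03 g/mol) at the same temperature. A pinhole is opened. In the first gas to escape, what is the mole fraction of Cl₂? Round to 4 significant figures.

The effusion rate of species i is ∝ p_i/√M_i ∝ n_i/√M_i.
So x_Cl₂ in the escaping gas = (n_Cl₂/√M_Cl₂) / Σ(n_i/√M_i)
= (2.35/√70.90) / (2.35/√70.90 + 4.98/√17.03) = 0.2791/(0.2791 + 1.207) = 0.1878.

0.1878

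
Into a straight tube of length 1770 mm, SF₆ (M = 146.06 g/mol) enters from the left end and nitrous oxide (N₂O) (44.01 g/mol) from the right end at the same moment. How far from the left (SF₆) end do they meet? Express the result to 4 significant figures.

The fronts meet when d_SF₆ + d_N₂O = L with d_SF₆/d_N₂O = √(M_N₂O/M_SF₆) (Graham's law). Here √(M_N₂O/M_SF₆) = √(44.01/146.06) = 0.5489.
With d_SF₆ + d_N₂O = 1770 mm, d_N₂O = 1770/(1 + 0.5489) = 1143 mm.
d_SF₆ = 1770 − 1143 = 627.3 mm.

627.3 mm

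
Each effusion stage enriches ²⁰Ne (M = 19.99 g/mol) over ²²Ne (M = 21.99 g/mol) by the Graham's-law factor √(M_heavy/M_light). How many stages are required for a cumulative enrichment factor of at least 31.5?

With α = √(21.99/19.99) per stage, ln α = ½ ln(1.10005) = 0.04768.
Need α^N ≥ 31.5 ⇒ N ≥ ln(31.5) / ln α = 3.450 / 0.04768 = 72.36.
So at least 73 stages are needed.

73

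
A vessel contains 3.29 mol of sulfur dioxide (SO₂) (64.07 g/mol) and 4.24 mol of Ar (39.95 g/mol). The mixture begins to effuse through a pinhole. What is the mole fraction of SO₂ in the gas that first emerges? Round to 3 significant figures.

Effusion rate of each component ∝ n_i/√M_i (partial pressure × 1/√M).
So x_SO₂ in the escaping gas = (n_SO₂/√M_SO₂) / Σ(n_i/√M_i)
= (3.29/√64.07) / (3.29/√64.07 + 4.24/√39.95) = 0.4110/(0.4110 + 0.6708) = 0.380.

0.380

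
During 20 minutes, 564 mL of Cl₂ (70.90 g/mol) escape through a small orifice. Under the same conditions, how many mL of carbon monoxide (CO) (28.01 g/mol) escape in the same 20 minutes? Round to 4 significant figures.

897.3 mL

Since effusion rate ∝ 1/√M, rate_CO/rate_Cl₂ = √(M_Cl₂/M_CO) = √(70.90/28.01) = √2.531 = 1.591.
So the volume for CO is 564 × 1.591 = 897.3 mL.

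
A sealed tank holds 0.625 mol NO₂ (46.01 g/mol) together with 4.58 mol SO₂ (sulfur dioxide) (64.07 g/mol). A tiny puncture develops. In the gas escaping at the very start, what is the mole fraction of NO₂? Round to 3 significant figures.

The effusion rate of species i is ∝ p_i/√M_i ∝ n_i/√M_i.
Mole fraction of NO₂ in the effusate = (n_NO₂/√M_NO₂) / (n_NO₂/√M_NO₂ + n_SO₂/√M_SO₂)
= (0.625/√46.01) / (0.625/√46.01 + 4.58/√64.07) = 0.09214/(0.09214 + 0.5722) = 0.139.

0.139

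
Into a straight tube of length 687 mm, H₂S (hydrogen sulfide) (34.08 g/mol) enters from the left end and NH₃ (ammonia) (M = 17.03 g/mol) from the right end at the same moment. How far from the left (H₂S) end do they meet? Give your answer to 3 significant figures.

285 mm

Graham's law gives d_H₂S/d_NH₃ = rate_H₂S/rate_NH₃ = √(M_NH₃/M_H₂S) = √(17.03/34.08) = 0.7069.
With d_H₂S + d_NH₃ = 687 mm, d_NH₃ = 687/(1 + 0.7069) = 402.5 mm.
d_H₂S = 687 − 402.5 = 285 mm.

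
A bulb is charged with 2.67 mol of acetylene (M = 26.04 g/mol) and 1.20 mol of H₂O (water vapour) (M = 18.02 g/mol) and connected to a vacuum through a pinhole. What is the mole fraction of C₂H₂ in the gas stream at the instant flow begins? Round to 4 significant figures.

Rate_i ∝ x_i/√M_i (Graham's law weighted by mole fraction), so the effusate composition follows n_i/√M_i.
Mole fraction of C₂H₂ in the effusate = (n_C₂H₂/√M_C₂H₂) / (n_C₂H₂/√M_C₂H₂ + n_H₂O/√M_H₂O)
= (2.67/√26.04) / (2.67/√26.04 + 1.20/√18.02) = 0.5232/(0.5232 + 0.2827) = 0.6492.

0.6492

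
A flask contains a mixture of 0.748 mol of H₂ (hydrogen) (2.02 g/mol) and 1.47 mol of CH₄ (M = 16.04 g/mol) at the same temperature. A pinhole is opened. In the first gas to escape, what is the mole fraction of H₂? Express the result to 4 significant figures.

Each component's effusion rate ∝ (its partial pressure)·(1/√M) ∝ n_i/√M_i.
x_H₂(eff) = (n_H₂/√M_H₂) / (n_H₂/√M_H₂ + n_CH₄/√M_CH₄)
= (0.748/√2.02) / (0.748/√2.02 + 1.47/√16.04) = 0.5263/(0.5263 + 0.3670) = 0.5891.

0.5891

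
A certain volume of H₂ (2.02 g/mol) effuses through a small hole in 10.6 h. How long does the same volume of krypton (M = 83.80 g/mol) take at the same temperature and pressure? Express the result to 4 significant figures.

Using Graham's law: t_Kr/t_H₂ = √(M_Kr/M_H₂) = √(83.80/2.02) = √41.49 = 6.441.
So the time for Kr is 10.6 × 6.441 = 68.27 h.

68.27 h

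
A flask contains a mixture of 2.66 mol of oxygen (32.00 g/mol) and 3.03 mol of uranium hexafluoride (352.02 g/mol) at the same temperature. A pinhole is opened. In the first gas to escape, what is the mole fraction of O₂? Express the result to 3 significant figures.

0.744

Effusion rate of each component ∝ n_i/√M_i (partial pressure × 1/√M).
So x_O₂ in the escaping gas = (n_O₂/√M_O₂) / Σ(n_i/√M_i)
= (2.66/√32.00) / (2.66/√32.00 + 3.03/√352.02) = 0.4702/(0.4702 + 0.1615) = 0.744.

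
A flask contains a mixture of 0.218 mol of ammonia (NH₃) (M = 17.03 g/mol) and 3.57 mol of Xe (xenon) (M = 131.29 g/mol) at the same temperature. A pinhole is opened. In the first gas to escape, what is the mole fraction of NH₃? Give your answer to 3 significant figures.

0.145

The effusion rate of species i is ∝ p_i/√M_i ∝ n_i/√M_i.
Mole fraction of NH₃ in the effusate = (n_NH₃/√M_NH₃) / (n_NH₃/√M_NH₃ + n_Xe/√M_Xe)
= (0.218/√17.03) / (0.218/√17.03 + 3.57/√131.29) = 0.05283/(0.05283 + 0.3116) = 0.145.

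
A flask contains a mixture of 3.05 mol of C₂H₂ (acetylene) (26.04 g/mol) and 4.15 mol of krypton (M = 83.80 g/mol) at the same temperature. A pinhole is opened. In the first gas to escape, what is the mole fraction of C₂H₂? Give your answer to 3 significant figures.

0.569

The effusion rate of species i is ∝ p_i/√M_i ∝ n_i/√M_i.
So x_C₂H₂ in the escaping gas = (n_C₂H₂/√M_C₂H₂) / Σ(n_i/√M_i)
= (3.05/√26.04) / (3.05/√26.04 + 4.15/√83.80) = 0.5977/(0.5977 + 0.4533) = 0.569.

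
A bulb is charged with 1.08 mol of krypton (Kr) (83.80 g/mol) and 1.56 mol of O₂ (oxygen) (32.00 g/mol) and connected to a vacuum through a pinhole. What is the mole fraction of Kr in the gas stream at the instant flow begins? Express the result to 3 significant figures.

The effusion rate of species i is ∝ p_i/√M_i ∝ n_i/√M_i.
x_Kr(eff) = (n_Kr/√M_Kr) / (n_Kr/√M_Kr + n_O₂/√M_O₂)
= (1.08/√83.80) / (1.08/√83.80 + 1.56/√32.00) = 0.1180/(0.1180 + 0.2758) = 0.300.

0.300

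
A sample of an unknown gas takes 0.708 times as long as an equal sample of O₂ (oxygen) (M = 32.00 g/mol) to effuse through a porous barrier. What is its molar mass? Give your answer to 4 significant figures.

Using Graham's law: t_X/t_O₂ = √(M_X/M_O₂).
0.708 = √(M_X/32.00)
M_X = 32.00 × 0.708² = 32.00 × 0.5013 = 16.04 g/mol

16.04 g/mol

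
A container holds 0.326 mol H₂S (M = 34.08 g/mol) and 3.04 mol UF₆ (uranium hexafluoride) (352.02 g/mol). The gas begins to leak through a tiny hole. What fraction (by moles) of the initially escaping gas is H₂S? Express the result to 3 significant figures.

0.256

Rate_i ∝ x_i/√M_i (Graham's law weighted by mole fraction), so the effusate composition follows n_i/√M_i.
x_H₂S(eff) = (n_H₂S/√M_H₂S) / (n_H₂S/√M_H₂S + n_UF₆/√M_UF₆)
= (0.326/√34.08) / (0.326/√34.08 + 3.04/√352.02) = 0.05584/(0.05584 + 0.1620) = 0.256.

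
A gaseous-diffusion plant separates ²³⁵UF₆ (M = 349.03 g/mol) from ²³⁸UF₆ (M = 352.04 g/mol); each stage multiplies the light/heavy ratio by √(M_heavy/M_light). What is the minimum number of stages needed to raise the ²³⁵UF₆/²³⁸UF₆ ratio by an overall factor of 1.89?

149

Single-stage factor α = √(352.04/349.03), so ln α = ½ ln(1.00862) = 0.004293.
Need α^N ≥ 1.89 ⇒ N ≥ ln(1.89) / ln α = 0.6366 / 0.004293 = 148.27.
Minimum whole number of stages: N = 149.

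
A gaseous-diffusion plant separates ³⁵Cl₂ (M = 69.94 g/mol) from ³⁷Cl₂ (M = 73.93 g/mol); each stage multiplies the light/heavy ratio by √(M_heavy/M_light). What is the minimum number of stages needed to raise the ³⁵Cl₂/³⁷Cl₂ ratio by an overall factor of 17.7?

104

With α = √(73.93/69.94) per stage, ln α = ½ ln(1.05705) = 0.02774.
Need α^N ≥ 17.7 ⇒ N ≥ ln(17.7) / ln α = 2.874 / 0.02774 = 103.59.
Rounding up, N = 104 stages.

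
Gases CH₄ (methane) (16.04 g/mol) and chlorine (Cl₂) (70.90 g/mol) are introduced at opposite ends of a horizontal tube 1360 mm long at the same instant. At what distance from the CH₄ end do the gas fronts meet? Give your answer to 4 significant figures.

921.6 mm

The fronts meet when d_CH₄ + d_Cl₂ = L with d_CH₄/d_Cl₂ = √(M_Cl₂/M_CH₄) (Graham's law). Here √(M_Cl₂/M_CH₄) = √(70.90/16.04) = 2.102.
With d_CH₄ + d_Cl₂ = 1360 mm, d_Cl₂ = 1360/(1 + 2.102) = 438.4 mm.
d_CH₄ = 1360 − 438.4 = 921.6 mm.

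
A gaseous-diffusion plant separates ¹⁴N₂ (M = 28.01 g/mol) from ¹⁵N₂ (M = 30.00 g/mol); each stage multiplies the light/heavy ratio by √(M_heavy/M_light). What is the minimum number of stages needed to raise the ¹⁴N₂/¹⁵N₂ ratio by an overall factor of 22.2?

Per stage α = (30.00/28.01)^(1/2) = 1.07105^0.5, giving ln α = 0.03432.
Need α^N ≥ 22.2 ⇒ N ≥ ln(22.2) / ln α = 3.100 / 0.03432 = 90.33.
Minimum whole number of stages: N = 91.

91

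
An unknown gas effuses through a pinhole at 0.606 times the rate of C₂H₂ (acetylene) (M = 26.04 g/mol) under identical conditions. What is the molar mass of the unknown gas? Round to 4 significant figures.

70.91 g/mol

Using Graham's law: rate_X/rate_C₂H₂ = √(M_C₂H₂/M_X).
0.606 = √(26.04/M_X)
M_X = 26.04 / 0.606² = 26.04 / 0.3672 = 70.91 g/mol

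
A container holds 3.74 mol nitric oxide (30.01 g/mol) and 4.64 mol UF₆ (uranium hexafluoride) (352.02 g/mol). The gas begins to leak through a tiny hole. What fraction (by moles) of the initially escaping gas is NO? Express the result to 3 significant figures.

0.734

Each component's effusion rate ∝ (its partial pressure)·(1/√M) ∝ n_i/√M_i.
x_NO(eff) = (n_NO/√M_NO) / (n_NO/√M_NO + n_UF₆/√M_UF₆)
= (3.74/√30.01) / (3.74/√30.01 + 4.64/√352.02) = 0.6827/(0.6827 + 0.2473) = 0.734.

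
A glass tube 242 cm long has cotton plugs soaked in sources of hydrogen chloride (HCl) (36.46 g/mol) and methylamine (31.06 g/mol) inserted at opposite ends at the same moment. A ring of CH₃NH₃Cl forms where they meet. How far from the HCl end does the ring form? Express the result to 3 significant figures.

116 cm

In equal time, each gas travels a distance ∝ its rate ∝ 1/√M, so d_HCl/d_CH₃NH₂ = √(M_CH₃NH₂/M_HCl) = √(31.06/36.46) = 0.9230.
With d_HCl + d_CH₃NH₂ = 242 cm, d_CH₃NH₂ = 242/(1 + 0.9230) = 125.8 cm.
d_HCl = 242 − 125.8 = 116 cm.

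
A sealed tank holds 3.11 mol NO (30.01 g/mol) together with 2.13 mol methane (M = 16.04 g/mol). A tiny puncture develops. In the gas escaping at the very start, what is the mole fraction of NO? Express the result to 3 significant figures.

0.516

Each component's effusion rate ∝ (its partial pressure)·(1/√M) ∝ n_i/√M_i.
x_NO(eff) = (n_NO/√M_NO) / (n_NO/√M_NO + n_CH₄/√M_CH₄)
= (3.11/√30.01) / (3.11/√30.01 + 2.13/√16.04) = 0.5677/(0.5677 + 0.5318) = 0.516.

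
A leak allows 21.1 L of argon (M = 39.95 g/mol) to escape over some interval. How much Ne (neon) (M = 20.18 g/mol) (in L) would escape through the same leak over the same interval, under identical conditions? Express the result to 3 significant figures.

29.7 L

From Graham's law, rate_Ne/rate_Ar = √(M_Ar/M_Ne) = √(39.95/20.18) = √1.980 = 1.407.
So the volume for Ne is 21.1 × 1.407 = 29.7 L.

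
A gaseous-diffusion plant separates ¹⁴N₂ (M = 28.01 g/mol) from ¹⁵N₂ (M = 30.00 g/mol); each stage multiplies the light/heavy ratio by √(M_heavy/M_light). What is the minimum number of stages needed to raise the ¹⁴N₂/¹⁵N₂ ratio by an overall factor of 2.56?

Per stage α = (30.00/28.01)^(1/2) = 1.07105^0.5, giving ln α = 0.03432.
Need α^N ≥ 2.56 ⇒ N ≥ ln(2.56) / ln α = 0.9400 / 0.03432 = 27.39.
So at least 28 stages are needed.

28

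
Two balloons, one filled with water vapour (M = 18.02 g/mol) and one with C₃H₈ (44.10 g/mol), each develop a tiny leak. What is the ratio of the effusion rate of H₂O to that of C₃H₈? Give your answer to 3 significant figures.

From Graham's law, rate_H₂O/rate_C₃H₈ = √(M_C₃H₈/M_H₂O) = √(44.10/18.02) = √2.447 = 1.56.

1.56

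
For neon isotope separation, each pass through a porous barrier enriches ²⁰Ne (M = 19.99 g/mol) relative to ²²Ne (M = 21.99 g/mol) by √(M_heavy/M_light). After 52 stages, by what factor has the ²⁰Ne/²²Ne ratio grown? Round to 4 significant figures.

11.93

Each stage multiplies the ratio by α = √(21.99/19.99), so after 52 stages the overall factor is α^52 = (21.99/19.99)^(52/2).
= 1.10005^26 = 11.93.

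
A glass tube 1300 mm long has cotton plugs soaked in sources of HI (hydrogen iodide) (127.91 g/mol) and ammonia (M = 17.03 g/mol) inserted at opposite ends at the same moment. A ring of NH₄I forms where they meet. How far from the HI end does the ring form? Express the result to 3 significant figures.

348 mm

Distances travelled in equal time are proportional to diffusion rates, so d_HI/d_NH₃ = √(M_NH₃/M_HI) = √(17.03/127.91) = 0.3649.
With d_HI + d_NH₃ = 1300 mm, d_NH₃ = 1300/(1 + 0.3649) = 952.5 mm.
d_HI = 1300 − 952.5 = 348 mm.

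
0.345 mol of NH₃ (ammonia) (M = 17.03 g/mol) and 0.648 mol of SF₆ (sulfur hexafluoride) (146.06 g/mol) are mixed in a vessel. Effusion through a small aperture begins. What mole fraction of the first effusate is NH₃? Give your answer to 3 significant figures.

0.609

Effusion rate of each component ∝ n_i/√M_i (partial pressure × 1/√M).
x_NH₃(eff) = (n_NH₃/√M_NH₃) / (n_NH₃/√M_NH₃ + n_SF₆/√M_SF₆)
= (0.345/√17.03) / (0.345/√17.03 + 0.648/√146.06) = 0.08360/(0.08360 + 0.05362) = 0.609.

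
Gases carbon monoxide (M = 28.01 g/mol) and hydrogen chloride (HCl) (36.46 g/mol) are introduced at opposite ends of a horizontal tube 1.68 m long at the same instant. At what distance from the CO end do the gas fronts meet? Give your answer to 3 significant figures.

0.895 m

The fronts meet when d_CO + d_HCl = L with d_CO/d_HCl = √(M_HCl/M_CO) (Graham's law). Here √(M_HCl/M_CO) = √(36.46/28.01) = 1.141.
With d_CO + d_HCl = 1.68 m, d_HCl = 1.68/(1 + 1.141) = 0.7847 m.
d_CO = 1.68 − 0.7847 = 0.895 m.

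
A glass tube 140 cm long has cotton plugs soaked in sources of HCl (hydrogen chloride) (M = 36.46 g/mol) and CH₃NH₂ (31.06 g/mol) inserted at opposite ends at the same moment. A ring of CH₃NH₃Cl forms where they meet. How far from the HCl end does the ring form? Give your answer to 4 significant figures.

67.20 cm

The fronts meet when d_HCl + d_CH₃NH₂ = L with d_HCl/d_CH₃NH₂ = √(M_CH₃NH₂/M_HCl) (Graham's law). Here √(M_CH₃NH₂/M_HCl) = √(31.06/36.46) = 0.9230.
With d_HCl + d_CH₃NH₂ = 140 cm, d_CH₃NH₂ = 140/(1 + 0.9230) = 72.80 cm.
d_HCl = 140 − 72.80 = 67.20 cm.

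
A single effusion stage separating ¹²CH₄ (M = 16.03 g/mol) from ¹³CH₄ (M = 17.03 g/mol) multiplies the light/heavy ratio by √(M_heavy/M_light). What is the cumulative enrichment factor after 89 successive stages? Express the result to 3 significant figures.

14.8

Overall factor = α^89 with α = √(17.03/16.03), i.e. (17.03/16.03)^(89/2).
= 1.06238^(89/2) = 14.8.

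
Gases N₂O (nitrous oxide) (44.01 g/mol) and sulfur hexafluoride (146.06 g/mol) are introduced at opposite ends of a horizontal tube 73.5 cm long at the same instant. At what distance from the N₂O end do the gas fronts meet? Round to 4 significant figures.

47.45 cm

Graham's law gives d_N₂O/d_SF₆ = rate_N₂O/rate_SF₆ = √(M_SF₆/M_N₂O) = √(146.06/44.01) = 1.822.
With d_N₂O + d_SF₆ = 73.5 cm, d_SF₆ = 73.5/(1 + 1.822) = 26.05 cm.
d_N₂O = 73.5 − 26.05 = 47.45 cm.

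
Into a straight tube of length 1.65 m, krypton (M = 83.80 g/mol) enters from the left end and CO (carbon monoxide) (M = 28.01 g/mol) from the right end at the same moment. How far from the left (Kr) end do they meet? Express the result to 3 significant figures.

0.604 m

Graham's law gives d_Kr/d_CO = rate_Kr/rate_CO = √(M_CO/M_Kr) = √(28.01/83.80) = 0.5781.
With d_Kr + d_CO = 1.65 m, d_CO = 1.65/(1 + 0.5781) = 1.046 m.
d_Kr = 1.65 − 1.046 = 0.604 m.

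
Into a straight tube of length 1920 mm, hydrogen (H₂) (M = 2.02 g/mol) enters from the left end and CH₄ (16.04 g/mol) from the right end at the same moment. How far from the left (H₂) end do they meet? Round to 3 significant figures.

1420 mm

Distances travelled in equal time are proportional to diffusion rates, so d_H₂/d_CH₄ = √(M_CH₄/M_H₂) = √(16.04/2.02) = 2.818.
With d_H₂ + d_CH₄ = 1920 mm, d_CH₄ = 1920/(1 + 2.818) = 502.9 mm.
d_H₂ = 1920 − 502.9 = 1420 mm.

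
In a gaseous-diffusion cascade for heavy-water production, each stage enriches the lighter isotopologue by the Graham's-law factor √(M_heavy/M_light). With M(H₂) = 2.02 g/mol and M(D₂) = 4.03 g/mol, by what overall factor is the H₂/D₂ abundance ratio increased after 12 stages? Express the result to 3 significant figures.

After 12 stages the ratio has grown by (√(4.03/2.02))^12 = (4.03/2.02)^(12/2).
= 1.99505^6 = 63.1.

63.1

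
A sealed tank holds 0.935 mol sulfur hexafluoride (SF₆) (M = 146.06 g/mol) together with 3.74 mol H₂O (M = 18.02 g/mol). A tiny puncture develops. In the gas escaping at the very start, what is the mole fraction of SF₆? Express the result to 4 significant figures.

0.08072

Each component's effusion rate ∝ (its partial pressure)·(1/√M) ∝ n_i/√M_i.
So x_SF₆ in the escaping gas = (n_SF₆/√M_SF₆) / Σ(n_i/√M_i)
= (0.935/√146.06) / (0.935/√146.06 + 3.74/√18.02) = 0.07737/(0.07737 + 0.8810) = 0.08072.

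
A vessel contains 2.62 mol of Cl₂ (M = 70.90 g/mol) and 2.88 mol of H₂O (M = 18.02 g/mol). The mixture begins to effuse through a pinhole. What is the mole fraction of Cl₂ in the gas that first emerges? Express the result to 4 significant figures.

The effusion rate of species i is ∝ p_i/√M_i ∝ n_i/√M_i.
x_Cl₂(eff) = (n_Cl₂/√M_Cl₂) / (n_Cl₂/√M_Cl₂ + n_H₂O/√M_H₂O)
= (2.62/√70.90) / (2.62/√70.90 + 2.88/√18.02) = 0.3112/(0.3112 + 0.6784) = 0.3144.

0.3144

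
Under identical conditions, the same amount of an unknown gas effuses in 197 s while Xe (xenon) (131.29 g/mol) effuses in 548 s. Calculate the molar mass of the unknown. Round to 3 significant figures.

17.0 g/mol

Since effusion rate ∝ 1/√M, t_X/t_Xe = √(M_X/M_Xe).
197/548 = 0.3595 = √(M_X/131.29)
M_X = 131.29 × 0.3595² = 131.29 × 0.1292 = 17.0 g/mol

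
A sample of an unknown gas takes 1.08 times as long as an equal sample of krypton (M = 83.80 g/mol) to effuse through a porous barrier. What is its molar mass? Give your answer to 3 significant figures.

97.7 g/mol

Graham's law gives t_X/t_Kr = √(M_X/M_Kr).
1.08 = √(M_X/83.80)
M_X = 83.80 × 1.08² = 83.80 × 1.166 = 97.7 g/mol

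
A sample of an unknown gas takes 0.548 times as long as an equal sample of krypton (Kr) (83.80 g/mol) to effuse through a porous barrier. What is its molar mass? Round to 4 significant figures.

By Graham's law, t_X/t_Kr = √(M_X/M_Kr).
0.548 = √(M_X/83.80)
M_X = 83.80 × 0.548² = 83.80 × 0.3003 = 25.17 g/mol

25.17 g/mol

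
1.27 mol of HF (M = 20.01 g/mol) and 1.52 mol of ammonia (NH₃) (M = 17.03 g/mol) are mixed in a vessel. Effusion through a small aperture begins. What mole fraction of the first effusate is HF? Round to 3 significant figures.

Rate_i ∝ x_i/√M_i (Graham's law weighted by mole fraction), so the effusate composition follows n_i/√M_i.
So x_HF in the escaping gas = (n_HF/√M_HF) / Σ(n_i/√M_i)
= (1.27/√20.01) / (1.27/√20.01 + 1.52/√17.03) = 0.2839/(0.2839 + 0.3683) = 0.435.

0.435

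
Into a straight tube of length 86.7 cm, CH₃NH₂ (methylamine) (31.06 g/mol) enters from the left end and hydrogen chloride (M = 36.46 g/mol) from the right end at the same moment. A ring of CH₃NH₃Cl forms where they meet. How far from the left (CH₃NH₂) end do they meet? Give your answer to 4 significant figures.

45.09 cm

Distances travelled in equal time are proportional to diffusion rates, so d_CH₃NH₂/d_HCl = √(M_HCl/M_CH₃NH₂) = √(36.46/31.06) = 1.083.
With d_CH₃NH₂ + d_HCl = 86.7 cm, d_HCl = 86.7/(1 + 1.083) = 41.61 cm.
d_CH₃NH₂ = 86.7 − 41.61 = 45.09 cm.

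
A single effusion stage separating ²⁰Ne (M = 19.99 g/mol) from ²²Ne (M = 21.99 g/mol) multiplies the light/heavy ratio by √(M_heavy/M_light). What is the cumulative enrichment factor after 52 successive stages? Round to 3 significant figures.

Overall factor = α^52 with α = √(21.99/19.99), i.e. (21.99/19.99)^(52/2).
= 1.10005^26 = 11.9.

11.9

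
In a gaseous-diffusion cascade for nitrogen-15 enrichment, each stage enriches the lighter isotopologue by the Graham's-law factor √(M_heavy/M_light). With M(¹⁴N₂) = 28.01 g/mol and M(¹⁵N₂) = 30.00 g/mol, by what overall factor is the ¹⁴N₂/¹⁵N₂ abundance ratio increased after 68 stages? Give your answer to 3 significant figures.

10.3

After 68 stages the ratio has grown by (√(30.00/28.01))^68 = (30.00/28.01)^(68/2).
= 1.07105^34 = 10.3.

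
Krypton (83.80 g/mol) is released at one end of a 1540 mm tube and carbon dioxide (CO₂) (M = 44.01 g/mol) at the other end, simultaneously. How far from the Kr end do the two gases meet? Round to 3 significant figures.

647 mm

In equal time, each gas travels a distance ∝ its rate ∝ 1/√M, so d_Kr/d_CO₂ = √(M_CO₂/M_Kr) = √(44.01/83.80) = 0.7247.
With d_Kr + d_CO₂ = 1540 mm, d_CO₂ = 1540/(1 + 0.7247) = 892.9 mm.
d_Kr = 1540 − 892.9 = 647 mm.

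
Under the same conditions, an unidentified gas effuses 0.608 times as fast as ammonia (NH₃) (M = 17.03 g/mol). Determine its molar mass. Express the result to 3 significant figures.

46.1 g/mol

By Graham's law, rate_X/rate_NH₃ = √(M_NH₃/M_X).
0.608 = √(17.03/M_X)
M_X = 17.03 / 0.608² = 17.03 / 0.3697 = 46.1 g/mol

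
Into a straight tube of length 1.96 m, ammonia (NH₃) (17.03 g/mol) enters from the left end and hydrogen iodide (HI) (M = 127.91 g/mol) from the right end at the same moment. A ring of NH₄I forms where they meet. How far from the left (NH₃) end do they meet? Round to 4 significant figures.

Distances travelled in equal time are proportional to diffusion rates, so d_NH₃/d_HI = √(M_HI/M_NH₃) = √(127.91/17.03) = 2.741.
With d_NH₃ + d_HI = 1.96 m, d_HI = 1.96/(1 + 2.741) = 0.5240 m.
d_NH₃ = 1.96 − 0.5240 = 1.436 m.

1.436 m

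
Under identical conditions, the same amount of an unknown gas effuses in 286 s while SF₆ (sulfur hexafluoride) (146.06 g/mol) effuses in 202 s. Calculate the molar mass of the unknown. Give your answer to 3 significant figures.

Since effusion rate ∝ 1/√M, t_X/t_SF₆ = √(M_X/M_SF₆).
286/202 = 1.416 = √(M_X/146.06)
M_X = 146.06 × 1.416² = 146.06 × 2.005 = 293 g/mol

293 g/mol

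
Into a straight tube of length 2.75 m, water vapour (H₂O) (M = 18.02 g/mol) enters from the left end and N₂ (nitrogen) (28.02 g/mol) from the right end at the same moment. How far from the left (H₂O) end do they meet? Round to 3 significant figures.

1.53 m

Graham's law gives d_H₂O/d_N₂ = rate_H₂O/rate_N₂ = √(M_N₂/M_H₂O) = √(28.02/18.02) = 1.247.
With d_H₂O + d_N₂ = 2.75 m, d_N₂ = 2.75/(1 + 1.247) = 1.224 m.
d_H₂O = 2.75 − 1.224 = 1.53 m.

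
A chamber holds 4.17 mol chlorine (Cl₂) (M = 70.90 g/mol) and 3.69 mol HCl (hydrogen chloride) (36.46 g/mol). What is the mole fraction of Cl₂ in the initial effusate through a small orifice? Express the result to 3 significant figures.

Effusion rate of each component ∝ n_i/√M_i (partial pressure × 1/√M).
So x_Cl₂ in the escaping gas = (n_Cl₂/√M_Cl₂) / Σ(n_i/√M_i)
= (4.17/√70.90) / (4.17/√70.90 + 3.69/√36.46) = 0.4952/(0.4952 + 0.6111) = 0.448.

0.448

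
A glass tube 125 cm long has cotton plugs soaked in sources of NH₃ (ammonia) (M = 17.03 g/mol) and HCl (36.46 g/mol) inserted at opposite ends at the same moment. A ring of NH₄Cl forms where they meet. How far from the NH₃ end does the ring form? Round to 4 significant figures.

Graham's law gives d_NH₃/d_HCl = rate_NH₃/rate_HCl = √(M_HCl/M_NH₃) = √(36.46/17.03) = 1.463.
With d_NH₃ + d_HCl = 125 cm, d_HCl = 125/(1 + 1.463) = 50.75 cm.
d_NH₃ = 125 − 50.75 = 74.25 cm.

74.25 cm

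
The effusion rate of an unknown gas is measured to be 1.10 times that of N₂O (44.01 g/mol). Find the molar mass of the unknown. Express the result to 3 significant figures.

36.4 g/mol

Graham's law gives rate_X/rate_N₂O = √(M_N₂O/M_X).
1.10 = √(44.01/M_X)
M_X = 44.01 / 1.10² = 44.01 / 1.210 = 36.4 g/mol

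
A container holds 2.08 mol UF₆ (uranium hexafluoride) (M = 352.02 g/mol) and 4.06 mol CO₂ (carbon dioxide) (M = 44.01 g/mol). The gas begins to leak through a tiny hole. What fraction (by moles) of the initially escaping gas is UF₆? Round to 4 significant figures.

0.1534

Each component's effusion rate ∝ (its partial pressure)·(1/√M) ∝ n_i/√M_i.
So x_UF₆ in the escaping gas = (n_UF₆/√M_UF₆) / Σ(n_i/√M_i)
= (2.08/√352.02) / (2.08/√352.02 + 4.06/√44.01) = 0.1109/(0.1109 + 0.6120) = 0.1534.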